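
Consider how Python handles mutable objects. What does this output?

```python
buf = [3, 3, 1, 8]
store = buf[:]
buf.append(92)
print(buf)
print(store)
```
[3, 3, 1, 8, 92]
[3, 3, 1, 8]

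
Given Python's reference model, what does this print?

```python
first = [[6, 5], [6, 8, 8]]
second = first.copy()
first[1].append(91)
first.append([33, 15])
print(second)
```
[[6, 5], [6, 8, 8, 91]]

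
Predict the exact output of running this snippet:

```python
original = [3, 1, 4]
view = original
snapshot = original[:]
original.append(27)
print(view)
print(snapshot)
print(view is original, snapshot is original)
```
[3, 1, 4, 27]
[3, 1, 4]
True False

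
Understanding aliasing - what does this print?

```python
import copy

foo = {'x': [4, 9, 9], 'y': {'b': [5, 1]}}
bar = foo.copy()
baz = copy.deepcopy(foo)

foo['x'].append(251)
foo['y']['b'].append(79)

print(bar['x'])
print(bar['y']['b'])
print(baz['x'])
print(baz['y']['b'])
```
[4, 9, 9, 251]
[5, 1, 79]
[4, 9, 9]
[5, 1]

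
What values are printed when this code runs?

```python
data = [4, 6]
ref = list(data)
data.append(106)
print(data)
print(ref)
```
[4, 6, 106]
[4, 6]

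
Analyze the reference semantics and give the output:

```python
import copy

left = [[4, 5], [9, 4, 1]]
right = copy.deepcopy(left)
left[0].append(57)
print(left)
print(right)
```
[[4, 5, 57], [9, 4, 1]]
[[4, 5], [9, 4, 1]]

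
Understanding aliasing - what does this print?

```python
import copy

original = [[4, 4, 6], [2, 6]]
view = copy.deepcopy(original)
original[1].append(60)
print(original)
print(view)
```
[[4, 4, 6], [2, 6, 60]]
[[4, 4, 6], [2, 6]]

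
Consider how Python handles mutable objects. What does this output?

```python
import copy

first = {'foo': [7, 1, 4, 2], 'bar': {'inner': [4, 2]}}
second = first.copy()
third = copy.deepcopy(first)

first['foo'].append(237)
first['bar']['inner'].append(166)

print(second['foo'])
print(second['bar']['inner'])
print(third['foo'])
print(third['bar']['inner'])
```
[7, 1, 4, 2, 237]
[4, 2, 166]
[7, 1, 4, 2]
[4, 2]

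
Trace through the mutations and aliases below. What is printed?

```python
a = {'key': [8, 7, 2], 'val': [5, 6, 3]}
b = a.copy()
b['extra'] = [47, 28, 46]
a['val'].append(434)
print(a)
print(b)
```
{'key': [8, 7, 2], 'val': [5, 6, 3, 434]}
{'key': [8, 7, 2], 'val': [5, 6, 3, 434], 'extra': [47, 28, 46]}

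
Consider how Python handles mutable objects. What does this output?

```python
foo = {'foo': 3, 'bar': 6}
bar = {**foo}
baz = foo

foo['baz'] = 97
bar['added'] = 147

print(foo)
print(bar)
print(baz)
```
{'foo': 3, 'bar': 6, 'baz': 97}
{'foo': 3, 'bar': 6, 'added': 147}
{'foo': 3, 'bar': 6, 'baz': 97}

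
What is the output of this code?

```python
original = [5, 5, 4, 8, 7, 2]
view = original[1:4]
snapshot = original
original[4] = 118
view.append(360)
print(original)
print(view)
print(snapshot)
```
[5, 5, 4, 8, 118, 2]
[5, 4, 8, 360]
[5, 5, 4, 8, 118, 2]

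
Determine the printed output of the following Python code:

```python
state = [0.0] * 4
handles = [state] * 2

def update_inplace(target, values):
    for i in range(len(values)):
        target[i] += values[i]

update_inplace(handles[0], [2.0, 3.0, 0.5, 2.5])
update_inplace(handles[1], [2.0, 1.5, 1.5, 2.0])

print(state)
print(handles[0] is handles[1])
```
[4.0, 4.5, 2.0, 4.5]
True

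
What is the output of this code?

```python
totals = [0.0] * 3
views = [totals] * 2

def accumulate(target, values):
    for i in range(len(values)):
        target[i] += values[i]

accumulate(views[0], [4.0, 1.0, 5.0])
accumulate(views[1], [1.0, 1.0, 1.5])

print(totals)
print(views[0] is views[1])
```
[5.0, 2.0, 6.5]
True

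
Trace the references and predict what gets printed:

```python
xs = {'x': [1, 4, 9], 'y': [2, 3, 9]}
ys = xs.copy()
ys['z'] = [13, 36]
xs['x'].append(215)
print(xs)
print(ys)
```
{'x': [1, 4, 9, 215], 'y': [2, 3, 9]}
{'x': [1, 4, 9, 215], 'y': [2, 3, 9], 'z': [13, 36]}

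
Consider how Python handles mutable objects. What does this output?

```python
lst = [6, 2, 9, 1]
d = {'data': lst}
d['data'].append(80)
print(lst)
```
[6, 2, 9, 1, 80]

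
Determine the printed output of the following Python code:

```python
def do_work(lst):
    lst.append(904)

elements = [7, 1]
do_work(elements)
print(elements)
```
[7, 1, 904]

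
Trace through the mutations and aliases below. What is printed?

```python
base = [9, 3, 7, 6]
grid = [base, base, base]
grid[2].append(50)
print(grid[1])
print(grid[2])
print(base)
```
[9, 3, 7, 6, 50]
[9, 3, 7, 6, 50]
[9, 3, 7, 6, 50]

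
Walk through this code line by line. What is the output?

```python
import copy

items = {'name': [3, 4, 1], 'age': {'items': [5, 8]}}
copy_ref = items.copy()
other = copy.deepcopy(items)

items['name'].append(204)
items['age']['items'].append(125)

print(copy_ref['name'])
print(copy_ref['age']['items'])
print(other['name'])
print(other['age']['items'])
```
[3, 4, 1, 204]
[5, 8, 125]
[3, 4, 1]
[5, 8]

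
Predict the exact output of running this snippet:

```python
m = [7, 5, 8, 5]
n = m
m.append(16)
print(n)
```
[7, 5, 8, 5, 16]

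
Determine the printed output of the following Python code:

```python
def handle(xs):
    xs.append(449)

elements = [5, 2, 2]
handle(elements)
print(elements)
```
[5, 2, 2, 449]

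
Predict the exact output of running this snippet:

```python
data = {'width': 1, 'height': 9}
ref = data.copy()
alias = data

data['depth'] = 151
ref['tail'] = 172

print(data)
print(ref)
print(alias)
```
{'width': 1, 'height': 9, 'depth': 151}
{'width': 1, 'height': 9, 'tail': 172}
{'width': 1, 'height': 9, 'depth': 151}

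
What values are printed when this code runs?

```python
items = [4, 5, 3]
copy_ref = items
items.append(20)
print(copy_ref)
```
[4, 5, 3, 20]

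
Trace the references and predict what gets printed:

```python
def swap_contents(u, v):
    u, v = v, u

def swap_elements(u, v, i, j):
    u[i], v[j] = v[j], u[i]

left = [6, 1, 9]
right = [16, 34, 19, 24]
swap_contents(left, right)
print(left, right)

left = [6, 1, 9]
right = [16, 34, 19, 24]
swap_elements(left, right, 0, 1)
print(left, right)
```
[6, 1, 9] [16, 34, 19, 24]
[34, 1, 9] [16, 6, 19, 24]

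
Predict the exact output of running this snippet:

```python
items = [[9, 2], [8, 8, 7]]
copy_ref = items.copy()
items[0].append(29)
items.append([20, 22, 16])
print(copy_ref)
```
[[9, 2, 29], [8, 8, 7]]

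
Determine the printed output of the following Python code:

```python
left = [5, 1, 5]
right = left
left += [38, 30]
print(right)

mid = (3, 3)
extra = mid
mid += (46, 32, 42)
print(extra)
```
[5, 1, 5, 38, 30]
(3, 3)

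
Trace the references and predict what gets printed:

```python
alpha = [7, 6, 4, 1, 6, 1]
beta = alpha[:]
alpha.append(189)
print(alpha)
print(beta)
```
[7, 6, 4, 1, 6, 1, 189]
[7, 6, 4, 1, 6, 1]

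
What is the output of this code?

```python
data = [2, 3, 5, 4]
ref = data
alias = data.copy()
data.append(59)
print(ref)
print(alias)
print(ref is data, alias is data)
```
[2, 3, 5, 4, 59]
[2, 3, 5, 4]
True False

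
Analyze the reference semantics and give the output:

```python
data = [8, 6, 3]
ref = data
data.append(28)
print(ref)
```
[8, 6, 3, 28]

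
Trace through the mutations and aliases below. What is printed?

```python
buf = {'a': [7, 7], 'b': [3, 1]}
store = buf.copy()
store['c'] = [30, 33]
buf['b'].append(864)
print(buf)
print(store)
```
{'a': [7, 7], 'b': [3, 1, 864]}
{'a': [7, 7], 'b': [3, 1, 864], 'c': [30, 33]}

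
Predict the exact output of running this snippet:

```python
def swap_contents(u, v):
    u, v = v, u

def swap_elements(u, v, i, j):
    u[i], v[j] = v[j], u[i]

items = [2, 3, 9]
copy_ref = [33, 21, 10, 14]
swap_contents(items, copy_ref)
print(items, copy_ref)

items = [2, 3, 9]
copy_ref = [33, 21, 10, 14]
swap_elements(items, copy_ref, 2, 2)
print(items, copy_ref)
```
[2, 3, 9] [33, 21, 10, 14]
[2, 3, 10] [33, 21, 9, 14]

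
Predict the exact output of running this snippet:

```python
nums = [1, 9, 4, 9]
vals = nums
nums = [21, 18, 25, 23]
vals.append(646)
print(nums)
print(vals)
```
[21, 18, 25, 23]
[1, 9, 4, 9, 646]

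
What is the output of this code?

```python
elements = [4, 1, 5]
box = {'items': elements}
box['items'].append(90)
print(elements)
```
[4, 1, 5, 90]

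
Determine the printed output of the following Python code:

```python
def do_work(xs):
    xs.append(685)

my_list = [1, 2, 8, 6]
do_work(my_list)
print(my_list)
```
[1, 2, 8, 6, 685]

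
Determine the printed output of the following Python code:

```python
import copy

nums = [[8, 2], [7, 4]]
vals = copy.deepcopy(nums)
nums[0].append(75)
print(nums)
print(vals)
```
[[8, 2, 75], [7, 4]]
[[8, 2], [7, 4]]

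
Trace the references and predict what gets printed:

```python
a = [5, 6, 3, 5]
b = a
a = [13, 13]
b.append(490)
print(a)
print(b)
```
[13, 13]
[5, 6, 3, 5, 490]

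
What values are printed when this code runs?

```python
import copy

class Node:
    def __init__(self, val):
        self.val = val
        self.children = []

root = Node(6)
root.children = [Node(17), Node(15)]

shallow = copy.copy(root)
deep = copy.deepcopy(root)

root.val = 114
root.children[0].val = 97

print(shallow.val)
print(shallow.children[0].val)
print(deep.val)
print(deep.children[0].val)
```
6
97
6
17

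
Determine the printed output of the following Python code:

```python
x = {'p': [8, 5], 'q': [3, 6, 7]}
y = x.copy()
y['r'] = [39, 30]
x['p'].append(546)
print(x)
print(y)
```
{'p': [8, 5, 546], 'q': [3, 6, 7]}
{'p': [8, 5, 546], 'q': [3, 6, 7], 'r': [39, 30]}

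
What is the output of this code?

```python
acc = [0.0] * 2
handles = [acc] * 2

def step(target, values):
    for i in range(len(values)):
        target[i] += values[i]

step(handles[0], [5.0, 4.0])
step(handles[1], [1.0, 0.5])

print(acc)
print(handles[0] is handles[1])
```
[6.0, 4.5]
True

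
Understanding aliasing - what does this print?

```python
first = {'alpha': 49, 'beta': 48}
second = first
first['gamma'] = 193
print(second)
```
{'alpha': 49, 'beta': 48, 'gamma': 193}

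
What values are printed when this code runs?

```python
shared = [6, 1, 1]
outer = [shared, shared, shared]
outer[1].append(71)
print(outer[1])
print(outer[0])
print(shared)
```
[6, 1, 1, 71]
[6, 1, 1, 71]
[6, 1, 1, 71]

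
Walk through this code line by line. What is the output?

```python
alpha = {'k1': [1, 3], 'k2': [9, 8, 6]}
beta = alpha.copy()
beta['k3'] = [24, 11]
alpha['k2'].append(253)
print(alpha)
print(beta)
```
{'k1': [1, 3], 'k2': [9, 8, 6, 253]}
{'k1': [1, 3], 'k2': [9, 8, 6, 253], 'k3': [24, 11]}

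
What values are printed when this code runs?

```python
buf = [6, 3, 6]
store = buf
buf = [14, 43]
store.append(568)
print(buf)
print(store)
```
[14, 43]
[6, 3, 6, 568]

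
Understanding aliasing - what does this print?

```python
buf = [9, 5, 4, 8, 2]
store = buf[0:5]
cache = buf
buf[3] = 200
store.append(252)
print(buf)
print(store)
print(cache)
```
[9, 5, 4, 200, 2]
[9, 5, 4, 8, 2, 252]
[9, 5, 4, 200, 2]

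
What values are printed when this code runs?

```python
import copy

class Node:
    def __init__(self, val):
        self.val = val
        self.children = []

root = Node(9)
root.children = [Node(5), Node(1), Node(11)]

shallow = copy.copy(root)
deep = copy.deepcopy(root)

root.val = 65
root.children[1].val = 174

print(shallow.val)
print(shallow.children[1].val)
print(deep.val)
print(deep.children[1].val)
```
9
174
9
1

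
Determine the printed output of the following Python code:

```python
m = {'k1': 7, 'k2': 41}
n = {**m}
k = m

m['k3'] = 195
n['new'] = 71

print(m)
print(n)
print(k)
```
{'k1': 7, 'k2': 41, 'k3': 195}
{'k1': 7, 'k2': 41, 'new': 71}
{'k1': 7, 'k2': 41, 'k3': 195}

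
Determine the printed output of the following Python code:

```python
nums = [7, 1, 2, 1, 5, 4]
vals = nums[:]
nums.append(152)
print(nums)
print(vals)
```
[7, 1, 2, 1, 5, 4, 152]
[7, 1, 2, 1, 5, 4]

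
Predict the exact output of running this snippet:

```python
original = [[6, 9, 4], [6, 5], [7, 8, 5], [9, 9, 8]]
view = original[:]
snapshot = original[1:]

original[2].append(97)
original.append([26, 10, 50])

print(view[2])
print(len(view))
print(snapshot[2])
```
[7, 8, 5, 97]
4
[9, 9, 8]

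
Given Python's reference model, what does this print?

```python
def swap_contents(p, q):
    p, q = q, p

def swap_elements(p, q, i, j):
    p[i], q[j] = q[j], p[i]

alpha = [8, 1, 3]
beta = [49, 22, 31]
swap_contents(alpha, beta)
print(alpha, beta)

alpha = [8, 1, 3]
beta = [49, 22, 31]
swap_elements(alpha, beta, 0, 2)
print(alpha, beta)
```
[8, 1, 3] [49, 22, 31]
[31, 1, 3] [49, 22, 8]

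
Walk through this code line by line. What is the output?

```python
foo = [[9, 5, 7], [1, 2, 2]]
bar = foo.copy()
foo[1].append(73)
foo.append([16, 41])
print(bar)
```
[[9, 5, 7], [1, 2, 2, 73]]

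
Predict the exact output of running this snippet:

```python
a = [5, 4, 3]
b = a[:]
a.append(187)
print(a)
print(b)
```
[5, 4, 3, 187]
[5, 4, 3]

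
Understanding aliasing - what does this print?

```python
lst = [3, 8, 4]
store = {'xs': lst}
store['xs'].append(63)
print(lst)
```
[3, 8, 4, 63]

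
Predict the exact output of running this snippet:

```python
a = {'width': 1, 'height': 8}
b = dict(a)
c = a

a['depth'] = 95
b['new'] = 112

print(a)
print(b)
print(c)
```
{'width': 1, 'height': 8, 'depth': 95}
{'width': 1, 'height': 8, 'new': 112}
{'width': 1, 'height': 8, 'depth': 95}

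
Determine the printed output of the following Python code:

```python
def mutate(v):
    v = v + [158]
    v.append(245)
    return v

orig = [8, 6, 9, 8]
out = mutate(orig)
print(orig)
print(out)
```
[8, 6, 9, 8]
[8, 6, 9, 8, 158, 245]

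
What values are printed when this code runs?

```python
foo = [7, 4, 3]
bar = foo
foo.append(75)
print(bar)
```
[7, 4, 3, 75]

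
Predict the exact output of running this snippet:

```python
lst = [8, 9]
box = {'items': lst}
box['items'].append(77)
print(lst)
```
[8, 9, 77]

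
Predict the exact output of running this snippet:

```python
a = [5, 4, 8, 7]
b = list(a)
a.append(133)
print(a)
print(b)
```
[5, 4, 8, 7, 133]
[5, 4, 8, 7]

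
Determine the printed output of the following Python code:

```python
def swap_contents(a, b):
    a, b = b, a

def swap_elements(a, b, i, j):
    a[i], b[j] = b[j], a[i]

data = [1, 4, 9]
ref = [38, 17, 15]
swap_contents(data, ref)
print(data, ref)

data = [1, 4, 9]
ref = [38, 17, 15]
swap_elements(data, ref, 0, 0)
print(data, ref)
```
[1, 4, 9] [38, 17, 15]
[38, 4, 9] [1, 17, 15]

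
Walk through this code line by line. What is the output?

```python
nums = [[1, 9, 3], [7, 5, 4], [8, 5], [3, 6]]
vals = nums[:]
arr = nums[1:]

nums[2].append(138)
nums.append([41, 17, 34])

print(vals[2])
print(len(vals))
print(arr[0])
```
[8, 5, 138]
4
[7, 5, 4]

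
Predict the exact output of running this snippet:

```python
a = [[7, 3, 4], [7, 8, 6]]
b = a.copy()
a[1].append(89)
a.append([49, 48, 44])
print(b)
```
[[7, 3, 4], [7, 8, 6, 89]]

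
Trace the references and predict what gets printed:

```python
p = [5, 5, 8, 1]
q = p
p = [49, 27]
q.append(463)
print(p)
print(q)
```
[49, 27]
[5, 5, 8, 1, 463]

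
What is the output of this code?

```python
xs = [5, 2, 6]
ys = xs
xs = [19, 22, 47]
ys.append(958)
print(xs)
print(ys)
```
[19, 22, 47]
[5, 2, 6, 958]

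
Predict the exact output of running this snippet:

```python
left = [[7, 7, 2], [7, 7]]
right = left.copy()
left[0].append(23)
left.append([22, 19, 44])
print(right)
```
[[7, 7, 2, 23], [7, 7]]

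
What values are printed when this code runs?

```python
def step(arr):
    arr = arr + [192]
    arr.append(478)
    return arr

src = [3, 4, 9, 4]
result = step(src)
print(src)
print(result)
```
[3, 4, 9, 4]
[3, 4, 9, 4, 192, 478]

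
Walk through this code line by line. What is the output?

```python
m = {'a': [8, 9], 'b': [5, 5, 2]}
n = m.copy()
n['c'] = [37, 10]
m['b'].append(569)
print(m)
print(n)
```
{'a': [8, 9], 'b': [5, 5, 2, 569]}
{'a': [8, 9], 'b': [5, 5, 2, 569], 'c': [37, 10]}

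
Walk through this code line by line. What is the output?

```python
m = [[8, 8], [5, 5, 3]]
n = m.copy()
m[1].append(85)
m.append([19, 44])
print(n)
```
[[8, 8], [5, 5, 3, 85]]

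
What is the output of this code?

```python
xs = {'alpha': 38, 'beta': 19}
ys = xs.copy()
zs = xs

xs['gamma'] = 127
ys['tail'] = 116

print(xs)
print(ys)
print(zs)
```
{'alpha': 38, 'beta': 19, 'gamma': 127}
{'alpha': 38, 'beta': 19, 'tail': 116}
{'alpha': 38, 'beta': 19, 'gamma': 127}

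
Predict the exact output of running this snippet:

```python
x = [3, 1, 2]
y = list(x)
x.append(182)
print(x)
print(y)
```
[3, 1, 2, 182]
[3, 1, 2]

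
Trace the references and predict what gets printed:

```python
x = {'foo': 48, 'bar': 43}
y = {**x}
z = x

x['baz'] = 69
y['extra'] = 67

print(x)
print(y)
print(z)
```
{'foo': 48, 'bar': 43, 'baz': 69}
{'foo': 48, 'bar': 43, 'extra': 67}
{'foo': 48, 'bar': 43, 'baz': 69}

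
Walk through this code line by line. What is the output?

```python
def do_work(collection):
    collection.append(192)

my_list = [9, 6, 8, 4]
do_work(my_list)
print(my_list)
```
[9, 6, 8, 4, 192]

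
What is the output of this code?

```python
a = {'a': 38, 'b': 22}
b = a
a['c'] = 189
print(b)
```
{'a': 38, 'b': 22, 'c': 189}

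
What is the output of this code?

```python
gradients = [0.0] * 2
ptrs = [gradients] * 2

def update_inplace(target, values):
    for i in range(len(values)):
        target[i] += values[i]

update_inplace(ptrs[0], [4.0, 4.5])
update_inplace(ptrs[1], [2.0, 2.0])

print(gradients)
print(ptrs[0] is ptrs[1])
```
[6.0, 6.5]
True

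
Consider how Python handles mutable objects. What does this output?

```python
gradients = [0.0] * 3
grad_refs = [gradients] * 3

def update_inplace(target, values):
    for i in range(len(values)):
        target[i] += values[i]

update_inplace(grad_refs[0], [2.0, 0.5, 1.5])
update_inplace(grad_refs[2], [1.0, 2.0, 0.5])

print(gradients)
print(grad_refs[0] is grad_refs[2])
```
[3.0, 2.5, 2.0]
True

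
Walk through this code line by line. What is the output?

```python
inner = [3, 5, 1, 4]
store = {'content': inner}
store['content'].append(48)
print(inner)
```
[3, 5, 1, 4, 48]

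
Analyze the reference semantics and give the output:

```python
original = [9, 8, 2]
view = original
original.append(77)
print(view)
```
[9, 8, 2, 77]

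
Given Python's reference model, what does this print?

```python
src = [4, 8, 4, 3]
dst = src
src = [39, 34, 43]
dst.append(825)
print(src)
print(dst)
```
[39, 34, 43]
[4, 8, 4, 3, 825]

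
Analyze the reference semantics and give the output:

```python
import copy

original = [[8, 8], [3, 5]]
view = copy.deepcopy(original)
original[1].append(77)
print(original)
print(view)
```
[[8, 8], [3, 5, 77]]
[[8, 8], [3, 5]]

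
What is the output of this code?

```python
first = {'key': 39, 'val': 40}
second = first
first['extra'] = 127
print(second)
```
{'key': 39, 'val': 40, 'extra': 127}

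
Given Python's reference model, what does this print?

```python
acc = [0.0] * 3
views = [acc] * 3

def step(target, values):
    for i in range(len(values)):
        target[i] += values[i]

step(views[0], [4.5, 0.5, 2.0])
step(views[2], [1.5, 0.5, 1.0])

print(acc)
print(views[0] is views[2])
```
[6.0, 1.0, 3.0]
True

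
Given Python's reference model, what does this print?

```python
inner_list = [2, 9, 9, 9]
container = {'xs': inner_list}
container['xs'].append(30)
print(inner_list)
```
[2, 9, 9, 9, 30]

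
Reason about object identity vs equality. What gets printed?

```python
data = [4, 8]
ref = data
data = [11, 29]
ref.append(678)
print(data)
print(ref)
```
[11, 29]
[4, 8, 678]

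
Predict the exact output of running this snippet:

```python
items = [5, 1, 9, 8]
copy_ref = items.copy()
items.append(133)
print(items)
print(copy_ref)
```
[5, 1, 9, 8, 133]
[5, 1, 9, 8]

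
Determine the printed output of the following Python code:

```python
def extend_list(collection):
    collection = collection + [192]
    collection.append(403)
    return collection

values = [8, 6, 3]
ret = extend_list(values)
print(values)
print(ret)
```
[8, 6, 3]
[8, 6, 3, 192, 403]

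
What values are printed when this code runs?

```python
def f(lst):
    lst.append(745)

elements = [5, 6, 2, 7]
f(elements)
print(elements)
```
[5, 6, 2, 7, 745]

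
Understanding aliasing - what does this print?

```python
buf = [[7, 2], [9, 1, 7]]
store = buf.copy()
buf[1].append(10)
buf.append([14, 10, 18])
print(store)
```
[[7, 2], [9, 1, 7, 10]]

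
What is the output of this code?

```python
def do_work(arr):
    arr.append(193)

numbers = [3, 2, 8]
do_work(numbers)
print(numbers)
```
[3, 2, 8, 193]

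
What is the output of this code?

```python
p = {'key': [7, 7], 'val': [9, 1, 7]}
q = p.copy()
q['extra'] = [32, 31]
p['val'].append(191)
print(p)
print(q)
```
{'key': [7, 7], 'val': [9, 1, 7, 191]}
{'key': [7, 7], 'val': [9, 1, 7, 191], 'extra': [32, 31]}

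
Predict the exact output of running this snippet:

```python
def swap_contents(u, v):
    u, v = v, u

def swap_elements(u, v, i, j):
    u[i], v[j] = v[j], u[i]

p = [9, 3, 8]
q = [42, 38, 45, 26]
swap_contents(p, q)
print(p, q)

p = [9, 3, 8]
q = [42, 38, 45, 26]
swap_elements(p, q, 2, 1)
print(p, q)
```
[9, 3, 8] [42, 38, 45, 26]
[9, 3, 38] [42, 8, 45, 26]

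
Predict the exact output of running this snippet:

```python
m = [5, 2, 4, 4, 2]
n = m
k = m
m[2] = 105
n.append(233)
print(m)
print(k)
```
[5, 2, 105, 4, 2, 233]
[5, 2, 105, 4, 2, 233]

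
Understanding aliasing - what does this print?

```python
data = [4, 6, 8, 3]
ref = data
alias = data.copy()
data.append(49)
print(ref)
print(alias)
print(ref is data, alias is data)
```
[4, 6, 8, 3, 49]
[4, 6, 8, 3]
True False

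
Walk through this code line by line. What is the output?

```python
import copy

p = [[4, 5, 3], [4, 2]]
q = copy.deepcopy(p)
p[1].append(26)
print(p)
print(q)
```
[[4, 5, 3], [4, 2, 26]]
[[4, 5, 3], [4, 2]]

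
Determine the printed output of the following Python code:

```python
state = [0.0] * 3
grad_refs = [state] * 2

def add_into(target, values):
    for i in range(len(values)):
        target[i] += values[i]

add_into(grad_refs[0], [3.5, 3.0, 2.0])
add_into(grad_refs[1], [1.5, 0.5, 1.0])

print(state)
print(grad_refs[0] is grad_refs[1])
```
[5.0, 3.5, 3.0]
True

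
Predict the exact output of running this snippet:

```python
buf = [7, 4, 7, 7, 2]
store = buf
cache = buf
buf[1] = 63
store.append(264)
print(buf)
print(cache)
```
[7, 63, 7, 7, 2, 264]
[7, 63, 7, 7, 2, 264]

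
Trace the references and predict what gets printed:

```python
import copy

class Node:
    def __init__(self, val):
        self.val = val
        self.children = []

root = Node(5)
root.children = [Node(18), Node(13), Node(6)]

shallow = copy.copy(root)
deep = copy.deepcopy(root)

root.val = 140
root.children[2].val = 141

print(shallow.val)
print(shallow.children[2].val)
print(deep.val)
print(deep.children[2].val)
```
5
141
5
6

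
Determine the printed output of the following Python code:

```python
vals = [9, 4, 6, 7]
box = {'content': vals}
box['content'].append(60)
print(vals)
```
[9, 4, 6, 7, 60]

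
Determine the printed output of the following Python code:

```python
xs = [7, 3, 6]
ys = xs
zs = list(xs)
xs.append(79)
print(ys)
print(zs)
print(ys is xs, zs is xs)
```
[7, 3, 6, 79]
[7, 3, 6]
True False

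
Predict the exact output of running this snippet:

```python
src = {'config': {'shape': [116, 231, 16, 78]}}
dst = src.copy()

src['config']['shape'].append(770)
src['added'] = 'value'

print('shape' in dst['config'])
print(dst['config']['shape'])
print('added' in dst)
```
True
[116, 231, 16, 78, 770]
False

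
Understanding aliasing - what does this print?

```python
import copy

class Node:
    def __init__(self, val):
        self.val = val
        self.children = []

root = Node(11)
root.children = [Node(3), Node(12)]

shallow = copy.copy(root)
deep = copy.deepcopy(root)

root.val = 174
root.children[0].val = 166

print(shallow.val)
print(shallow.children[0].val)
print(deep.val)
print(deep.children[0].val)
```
11
166
11
3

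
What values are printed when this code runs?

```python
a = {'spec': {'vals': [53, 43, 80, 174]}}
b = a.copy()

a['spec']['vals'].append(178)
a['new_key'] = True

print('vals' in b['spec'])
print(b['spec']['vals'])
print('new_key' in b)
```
True
[53, 43, 80, 174, 178]
False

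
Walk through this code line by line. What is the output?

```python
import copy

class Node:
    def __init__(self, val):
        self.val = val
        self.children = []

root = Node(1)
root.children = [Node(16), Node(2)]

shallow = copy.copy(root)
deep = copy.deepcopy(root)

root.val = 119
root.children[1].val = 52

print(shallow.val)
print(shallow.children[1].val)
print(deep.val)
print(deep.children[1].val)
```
1
52
1
2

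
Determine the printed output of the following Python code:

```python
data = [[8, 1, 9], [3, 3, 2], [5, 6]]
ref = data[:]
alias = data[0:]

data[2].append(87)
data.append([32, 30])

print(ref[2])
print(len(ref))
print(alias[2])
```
[5, 6, 87]
3
[5, 6, 87]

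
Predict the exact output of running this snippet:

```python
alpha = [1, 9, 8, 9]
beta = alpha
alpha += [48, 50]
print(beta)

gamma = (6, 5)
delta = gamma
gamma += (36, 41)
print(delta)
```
[1, 9, 8, 9, 48, 50]
(6, 5)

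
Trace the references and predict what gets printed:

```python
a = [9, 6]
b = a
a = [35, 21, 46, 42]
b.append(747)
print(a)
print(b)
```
[35, 21, 46, 42]
[9, 6, 747]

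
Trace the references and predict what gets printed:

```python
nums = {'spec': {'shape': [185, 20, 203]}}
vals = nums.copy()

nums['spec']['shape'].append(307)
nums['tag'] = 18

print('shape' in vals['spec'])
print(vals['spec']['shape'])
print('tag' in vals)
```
True
[185, 20, 203, 307]
False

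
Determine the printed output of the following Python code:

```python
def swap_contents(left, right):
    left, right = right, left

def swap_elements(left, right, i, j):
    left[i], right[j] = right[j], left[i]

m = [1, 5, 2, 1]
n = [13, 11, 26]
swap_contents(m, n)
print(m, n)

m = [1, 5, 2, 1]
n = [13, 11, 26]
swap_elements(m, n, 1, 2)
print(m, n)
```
[1, 5, 2, 1] [13, 11, 26]
[1, 26, 2, 1] [13, 11, 5]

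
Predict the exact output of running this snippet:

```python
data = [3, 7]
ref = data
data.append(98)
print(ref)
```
[3, 7, 98]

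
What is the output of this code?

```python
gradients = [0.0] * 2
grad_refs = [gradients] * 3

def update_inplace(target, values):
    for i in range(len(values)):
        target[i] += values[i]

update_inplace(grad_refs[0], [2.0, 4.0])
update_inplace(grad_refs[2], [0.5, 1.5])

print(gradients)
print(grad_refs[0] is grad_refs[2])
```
[2.5, 5.5]
True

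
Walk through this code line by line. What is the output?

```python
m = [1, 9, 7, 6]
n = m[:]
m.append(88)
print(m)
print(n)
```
[1, 9, 7, 6, 88]
[1, 9, 7, 6]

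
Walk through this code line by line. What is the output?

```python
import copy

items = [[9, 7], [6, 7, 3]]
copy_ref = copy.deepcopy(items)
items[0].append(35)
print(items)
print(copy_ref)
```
[[9, 7, 35], [6, 7, 3]]
[[9, 7], [6, 7, 3]]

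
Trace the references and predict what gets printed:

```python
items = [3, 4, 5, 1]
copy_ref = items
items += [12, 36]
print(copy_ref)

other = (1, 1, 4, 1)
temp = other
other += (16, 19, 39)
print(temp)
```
[3, 4, 5, 1, 12, 36]
(1, 1, 4, 1)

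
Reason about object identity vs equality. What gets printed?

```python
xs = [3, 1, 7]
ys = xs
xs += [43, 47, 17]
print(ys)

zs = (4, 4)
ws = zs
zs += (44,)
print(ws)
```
[3, 1, 7, 43, 47, 17]
(4, 4)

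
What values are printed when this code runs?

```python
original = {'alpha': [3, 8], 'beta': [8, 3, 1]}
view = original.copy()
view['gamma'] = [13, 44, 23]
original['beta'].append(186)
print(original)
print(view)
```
{'alpha': [3, 8], 'beta': [8, 3, 1, 186]}
{'alpha': [3, 8], 'beta': [8, 3, 1, 186], 'gamma': [13, 44, 23]}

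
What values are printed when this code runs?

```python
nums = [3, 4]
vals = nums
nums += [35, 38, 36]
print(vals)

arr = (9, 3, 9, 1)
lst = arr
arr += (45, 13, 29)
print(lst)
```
[3, 4, 35, 38, 36]
(9, 3, 9, 1)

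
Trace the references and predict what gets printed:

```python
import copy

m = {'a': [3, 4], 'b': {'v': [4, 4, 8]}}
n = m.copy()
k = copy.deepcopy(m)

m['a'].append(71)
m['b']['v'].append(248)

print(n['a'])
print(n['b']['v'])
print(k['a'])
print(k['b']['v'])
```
[3, 4, 71]
[4, 4, 8, 248]
[3, 4]
[4, 4, 8]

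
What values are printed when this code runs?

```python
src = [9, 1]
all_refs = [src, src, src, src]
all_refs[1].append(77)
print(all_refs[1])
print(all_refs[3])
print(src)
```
[9, 1, 77]
[9, 1, 77]
[9, 1, 77]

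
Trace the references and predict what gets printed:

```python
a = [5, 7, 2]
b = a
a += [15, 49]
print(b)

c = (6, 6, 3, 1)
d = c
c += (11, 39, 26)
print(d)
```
[5, 7, 2, 15, 49]
(6, 6, 3, 1)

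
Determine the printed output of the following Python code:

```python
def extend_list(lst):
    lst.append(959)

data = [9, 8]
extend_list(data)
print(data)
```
[9, 8, 959]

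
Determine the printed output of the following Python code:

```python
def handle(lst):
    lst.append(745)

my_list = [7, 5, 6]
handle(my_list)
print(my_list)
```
[7, 5, 6, 745]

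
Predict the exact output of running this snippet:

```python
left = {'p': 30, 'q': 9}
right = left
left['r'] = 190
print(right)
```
{'p': 30, 'q': 9, 'r': 190}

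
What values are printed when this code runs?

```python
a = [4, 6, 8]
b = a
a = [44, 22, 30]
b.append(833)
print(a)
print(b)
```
[44, 22, 30]
[4, 6, 8, 833]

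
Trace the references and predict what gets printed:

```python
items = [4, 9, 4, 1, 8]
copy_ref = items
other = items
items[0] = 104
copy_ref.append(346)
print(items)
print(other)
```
[104, 9, 4, 1, 8, 346]
[104, 9, 4, 1, 8, 346]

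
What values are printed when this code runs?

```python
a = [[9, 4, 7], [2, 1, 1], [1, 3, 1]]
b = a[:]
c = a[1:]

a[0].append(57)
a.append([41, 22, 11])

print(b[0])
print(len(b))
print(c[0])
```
[9, 4, 7, 57]
3
[2, 1, 1]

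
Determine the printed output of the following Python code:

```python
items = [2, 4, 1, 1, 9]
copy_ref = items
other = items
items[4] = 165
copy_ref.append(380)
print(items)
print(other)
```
[2, 4, 1, 1, 165, 380]
[2, 4, 1, 1, 165, 380]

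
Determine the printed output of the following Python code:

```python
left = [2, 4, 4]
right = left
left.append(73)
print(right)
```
[2, 4, 4, 73]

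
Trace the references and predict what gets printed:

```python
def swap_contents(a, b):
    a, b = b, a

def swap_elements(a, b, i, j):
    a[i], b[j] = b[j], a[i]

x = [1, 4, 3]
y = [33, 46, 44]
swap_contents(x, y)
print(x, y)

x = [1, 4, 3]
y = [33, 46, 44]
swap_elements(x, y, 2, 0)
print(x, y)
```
[1, 4, 3] [33, 46, 44]
[1, 4, 33] [3, 46, 44]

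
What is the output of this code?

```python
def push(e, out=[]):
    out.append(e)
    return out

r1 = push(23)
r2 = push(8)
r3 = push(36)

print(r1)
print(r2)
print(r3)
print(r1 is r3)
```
[23, 8, 36]
[23, 8, 36]
[23, 8, 36]
True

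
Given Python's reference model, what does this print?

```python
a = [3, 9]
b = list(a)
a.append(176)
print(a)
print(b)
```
[3, 9, 176]
[3, 9]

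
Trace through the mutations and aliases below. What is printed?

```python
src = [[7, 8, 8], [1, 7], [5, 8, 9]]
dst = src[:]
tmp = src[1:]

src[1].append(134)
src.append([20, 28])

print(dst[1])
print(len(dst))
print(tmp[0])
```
[1, 7, 134]
3
[1, 7, 134]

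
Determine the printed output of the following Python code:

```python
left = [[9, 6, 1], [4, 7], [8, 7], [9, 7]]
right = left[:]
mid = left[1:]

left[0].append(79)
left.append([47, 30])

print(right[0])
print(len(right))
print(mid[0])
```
[9, 6, 1, 79]
4
[4, 7]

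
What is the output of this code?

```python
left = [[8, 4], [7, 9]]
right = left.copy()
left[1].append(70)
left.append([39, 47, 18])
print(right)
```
[[8, 4], [7, 9, 70]]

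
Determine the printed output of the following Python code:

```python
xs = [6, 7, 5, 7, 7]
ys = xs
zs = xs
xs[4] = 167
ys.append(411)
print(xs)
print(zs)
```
[6, 7, 5, 7, 167, 411]
[6, 7, 5, 7, 167, 411]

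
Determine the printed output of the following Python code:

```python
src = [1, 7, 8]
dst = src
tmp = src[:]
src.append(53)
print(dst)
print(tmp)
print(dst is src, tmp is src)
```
[1, 7, 8, 53]
[1, 7, 8]
True False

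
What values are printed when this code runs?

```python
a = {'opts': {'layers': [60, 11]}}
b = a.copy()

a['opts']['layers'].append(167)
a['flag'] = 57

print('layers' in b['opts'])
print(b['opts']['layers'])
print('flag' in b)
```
True
[60, 11, 167]
False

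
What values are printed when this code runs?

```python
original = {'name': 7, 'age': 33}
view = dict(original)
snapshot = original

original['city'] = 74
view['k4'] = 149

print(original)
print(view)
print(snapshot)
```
{'name': 7, 'age': 33, 'city': 74}
{'name': 7, 'age': 33, 'k4': 149}
{'name': 7, 'age': 33, 'city': 74}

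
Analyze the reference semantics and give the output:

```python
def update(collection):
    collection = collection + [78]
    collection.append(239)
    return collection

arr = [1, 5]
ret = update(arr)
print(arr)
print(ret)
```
[1, 5]
[1, 5, 78, 239]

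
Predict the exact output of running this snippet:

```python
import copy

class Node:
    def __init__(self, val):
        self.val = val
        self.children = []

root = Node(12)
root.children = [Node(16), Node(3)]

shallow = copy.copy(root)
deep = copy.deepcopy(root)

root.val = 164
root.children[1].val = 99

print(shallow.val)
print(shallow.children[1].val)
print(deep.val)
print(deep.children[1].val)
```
12
99
12
3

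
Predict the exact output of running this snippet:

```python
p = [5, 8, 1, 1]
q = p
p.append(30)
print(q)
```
[5, 8, 1, 1, 30]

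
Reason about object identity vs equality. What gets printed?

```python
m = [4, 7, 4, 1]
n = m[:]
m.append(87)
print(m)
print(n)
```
[4, 7, 4, 1, 87]
[4, 7, 4, 1]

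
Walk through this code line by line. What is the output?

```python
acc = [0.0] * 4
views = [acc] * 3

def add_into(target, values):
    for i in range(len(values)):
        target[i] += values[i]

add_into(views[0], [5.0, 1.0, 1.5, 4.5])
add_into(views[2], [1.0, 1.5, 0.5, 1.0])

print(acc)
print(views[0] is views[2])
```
[6.0, 2.5, 2.0, 5.5]
True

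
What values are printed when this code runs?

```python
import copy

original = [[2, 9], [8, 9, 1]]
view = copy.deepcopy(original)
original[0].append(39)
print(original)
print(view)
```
[[2, 9, 39], [8, 9, 1]]
[[2, 9], [8, 9, 1]]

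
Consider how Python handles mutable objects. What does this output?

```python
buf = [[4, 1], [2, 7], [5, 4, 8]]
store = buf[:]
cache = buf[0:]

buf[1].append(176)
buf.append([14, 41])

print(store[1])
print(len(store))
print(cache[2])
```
[2, 7, 176]
3
[5, 4, 8]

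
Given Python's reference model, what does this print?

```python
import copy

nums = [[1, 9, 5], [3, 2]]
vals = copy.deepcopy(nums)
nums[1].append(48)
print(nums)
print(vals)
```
[[1, 9, 5], [3, 2, 48]]
[[1, 9, 5], [3, 2]]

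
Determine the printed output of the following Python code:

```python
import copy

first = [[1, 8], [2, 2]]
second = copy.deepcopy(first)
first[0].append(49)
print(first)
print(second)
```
[[1, 8, 49], [2, 2]]
[[1, 8], [2, 2]]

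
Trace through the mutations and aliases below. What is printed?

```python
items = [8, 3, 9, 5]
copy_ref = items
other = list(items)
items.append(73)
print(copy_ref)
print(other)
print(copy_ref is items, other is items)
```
[8, 3, 9, 5, 73]
[8, 3, 9, 5]
True False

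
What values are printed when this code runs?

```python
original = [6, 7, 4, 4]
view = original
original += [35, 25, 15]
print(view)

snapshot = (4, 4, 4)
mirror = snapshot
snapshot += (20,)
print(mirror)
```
[6, 7, 4, 4, 35, 25, 15]
(4, 4, 4)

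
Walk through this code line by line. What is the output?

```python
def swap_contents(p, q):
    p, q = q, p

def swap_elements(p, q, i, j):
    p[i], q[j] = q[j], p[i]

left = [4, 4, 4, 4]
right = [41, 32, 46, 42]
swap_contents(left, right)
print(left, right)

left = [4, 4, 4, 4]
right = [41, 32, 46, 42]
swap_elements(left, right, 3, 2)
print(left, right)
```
[4, 4, 4, 4] [41, 32, 46, 42]
[4, 4, 4, 46] [41, 32, 4, 42]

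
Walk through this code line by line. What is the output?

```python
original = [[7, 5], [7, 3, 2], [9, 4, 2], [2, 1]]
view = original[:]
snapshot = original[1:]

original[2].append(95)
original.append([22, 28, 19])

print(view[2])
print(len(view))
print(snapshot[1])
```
[9, 4, 2, 95]
4
[9, 4, 2, 95]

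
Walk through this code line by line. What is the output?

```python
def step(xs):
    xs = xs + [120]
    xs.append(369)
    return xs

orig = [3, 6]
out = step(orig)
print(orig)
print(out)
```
[3, 6]
[3, 6, 120, 369]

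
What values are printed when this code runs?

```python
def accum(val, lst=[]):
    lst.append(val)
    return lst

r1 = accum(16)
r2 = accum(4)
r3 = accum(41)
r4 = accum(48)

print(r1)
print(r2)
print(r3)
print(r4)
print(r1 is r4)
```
[16, 4, 41, 48]
[16, 4, 41, 48]
[16, 4, 41, 48]
[16, 4, 41, 48]
True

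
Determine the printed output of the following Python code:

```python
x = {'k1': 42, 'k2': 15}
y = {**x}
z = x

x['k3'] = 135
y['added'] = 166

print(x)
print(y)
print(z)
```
{'k1': 42, 'k2': 15, 'k3': 135}
{'k1': 42, 'k2': 15, 'added': 166}
{'k1': 42, 'k2': 15, 'k3': 135}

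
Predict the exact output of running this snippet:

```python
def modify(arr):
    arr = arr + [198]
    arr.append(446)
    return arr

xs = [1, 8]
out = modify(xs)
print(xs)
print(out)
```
[1, 8]
[1, 8, 198, 446]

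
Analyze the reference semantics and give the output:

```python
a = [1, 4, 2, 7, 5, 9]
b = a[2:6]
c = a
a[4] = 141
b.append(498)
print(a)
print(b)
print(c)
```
[1, 4, 2, 7, 141, 9]
[2, 7, 5, 9, 498]
[1, 4, 2, 7, 141, 9]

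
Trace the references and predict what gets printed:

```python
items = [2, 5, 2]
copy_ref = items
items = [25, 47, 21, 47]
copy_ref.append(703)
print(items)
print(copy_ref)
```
[25, 47, 21, 47]
[2, 5, 2, 703]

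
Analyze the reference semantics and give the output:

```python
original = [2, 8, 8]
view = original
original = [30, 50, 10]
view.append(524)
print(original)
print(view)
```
[30, 50, 10]
[2, 8, 8, 524]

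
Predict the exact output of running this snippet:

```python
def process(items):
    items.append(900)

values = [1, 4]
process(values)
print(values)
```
[1, 4, 900]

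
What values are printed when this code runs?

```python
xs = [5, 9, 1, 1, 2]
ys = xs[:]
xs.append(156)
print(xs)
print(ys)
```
[5, 9, 1, 1, 2, 156]
[5, 9, 1, 1, 2]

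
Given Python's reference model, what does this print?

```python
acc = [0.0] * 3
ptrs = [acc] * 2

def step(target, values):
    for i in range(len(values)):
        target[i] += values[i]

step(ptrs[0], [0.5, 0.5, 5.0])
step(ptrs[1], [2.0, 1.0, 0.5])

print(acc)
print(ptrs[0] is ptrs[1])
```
[2.5, 1.5, 5.5]
True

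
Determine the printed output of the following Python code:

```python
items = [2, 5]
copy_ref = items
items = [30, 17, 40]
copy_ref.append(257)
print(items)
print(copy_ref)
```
[30, 17, 40]
[2, 5, 257]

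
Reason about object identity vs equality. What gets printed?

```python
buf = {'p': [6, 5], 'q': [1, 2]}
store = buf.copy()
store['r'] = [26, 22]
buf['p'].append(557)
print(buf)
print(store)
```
{'p': [6, 5, 557], 'q': [1, 2]}
{'p': [6, 5, 557], 'q': [1, 2], 'r': [26, 22]}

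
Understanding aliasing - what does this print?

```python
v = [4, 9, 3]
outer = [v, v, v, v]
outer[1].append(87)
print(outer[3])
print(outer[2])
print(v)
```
[4, 9, 3, 87]
[4, 9, 3, 87]
[4, 9, 3, 87]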